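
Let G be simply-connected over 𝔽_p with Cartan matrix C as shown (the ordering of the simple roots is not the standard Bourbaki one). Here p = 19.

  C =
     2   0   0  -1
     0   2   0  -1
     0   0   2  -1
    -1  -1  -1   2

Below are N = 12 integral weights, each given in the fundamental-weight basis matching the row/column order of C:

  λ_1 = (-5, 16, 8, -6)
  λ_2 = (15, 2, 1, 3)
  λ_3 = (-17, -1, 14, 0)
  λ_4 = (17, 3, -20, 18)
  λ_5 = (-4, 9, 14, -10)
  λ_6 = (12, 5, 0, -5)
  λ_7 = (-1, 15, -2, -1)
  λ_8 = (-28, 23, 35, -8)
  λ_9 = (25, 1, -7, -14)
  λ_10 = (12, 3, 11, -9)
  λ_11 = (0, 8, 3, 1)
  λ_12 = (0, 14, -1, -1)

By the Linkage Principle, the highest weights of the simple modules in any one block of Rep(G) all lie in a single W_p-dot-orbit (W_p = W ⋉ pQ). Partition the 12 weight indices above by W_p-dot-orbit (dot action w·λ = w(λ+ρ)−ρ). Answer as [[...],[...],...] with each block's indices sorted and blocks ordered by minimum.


C ↔ D_4 under row/col permutation; |W(D_4)| = 192.

λ_j+ρ reflected into Ā_19 (⟨·,θ^∨⟩≤19); 4-tuples as given:

    1: (5, 8, 0, 2)
    2: (9, 2, 3, 1)
    3: (1, 15, 0, 0)
    4: (1, 15, 0, 0)
    5: (9, 2, 3, 1)
    6: (9, 2, 3, 1)
    7: (1, 15, 0, 0)
    8: (5, 8, 0, 2)
    9: (4, 6, 2, 0)
    10: (5, 4, 4, 2)
    11: (1, 9, 4, 2)
    12: (1, 15, 0, 0)

Grouping the 12 weights by Ā_19-representative: 6 linkage classes.

[[1, 8], [2, 5, 6], [3, 4, 7, 12], [9], [10], [11]]


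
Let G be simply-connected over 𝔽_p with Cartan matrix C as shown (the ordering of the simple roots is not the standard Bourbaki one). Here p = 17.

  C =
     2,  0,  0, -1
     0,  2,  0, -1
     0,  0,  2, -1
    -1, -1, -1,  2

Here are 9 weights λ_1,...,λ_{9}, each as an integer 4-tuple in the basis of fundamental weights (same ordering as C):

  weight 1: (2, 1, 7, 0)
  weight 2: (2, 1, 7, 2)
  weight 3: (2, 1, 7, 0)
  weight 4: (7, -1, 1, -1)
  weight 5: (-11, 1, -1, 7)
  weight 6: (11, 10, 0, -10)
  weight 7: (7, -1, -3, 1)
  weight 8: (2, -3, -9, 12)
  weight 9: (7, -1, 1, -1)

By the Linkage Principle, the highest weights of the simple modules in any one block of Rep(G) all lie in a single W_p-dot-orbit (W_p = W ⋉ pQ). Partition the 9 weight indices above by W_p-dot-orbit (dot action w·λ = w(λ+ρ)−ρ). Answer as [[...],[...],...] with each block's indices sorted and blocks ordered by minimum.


C ↔ D_4 under row/col permutation; |W(D_4)| = 192.

Alcove-folded reps (p=17, 9 weights, presented ϖ-order):

  λ_1+ρ ↦ (3, 2, 8, 1);  λ_2+ρ ↦ (3, 2, 8, 1);  λ_3+ρ ↦ (3, 2, 8, 1);  λ_4+ρ ↦ (8, 0, 2, 0);  λ_5+ρ ↦ (8, 0, 2, 0);  λ_6+ρ ↦ (3, 2, 8, 1);  λ_7+ρ ↦ (8, 0, 2, 0);  λ_8+ρ ↦ (3, 2, 8, 1);  λ_9+ρ ↦ (8, 0, 2, 0)

The 9 indices split into 2 linkage classes (same alcove rep ⇔ same W_17-dot-orbit):

[[1, 2, 3, 6, 8], [4, 5, 7, 9]]


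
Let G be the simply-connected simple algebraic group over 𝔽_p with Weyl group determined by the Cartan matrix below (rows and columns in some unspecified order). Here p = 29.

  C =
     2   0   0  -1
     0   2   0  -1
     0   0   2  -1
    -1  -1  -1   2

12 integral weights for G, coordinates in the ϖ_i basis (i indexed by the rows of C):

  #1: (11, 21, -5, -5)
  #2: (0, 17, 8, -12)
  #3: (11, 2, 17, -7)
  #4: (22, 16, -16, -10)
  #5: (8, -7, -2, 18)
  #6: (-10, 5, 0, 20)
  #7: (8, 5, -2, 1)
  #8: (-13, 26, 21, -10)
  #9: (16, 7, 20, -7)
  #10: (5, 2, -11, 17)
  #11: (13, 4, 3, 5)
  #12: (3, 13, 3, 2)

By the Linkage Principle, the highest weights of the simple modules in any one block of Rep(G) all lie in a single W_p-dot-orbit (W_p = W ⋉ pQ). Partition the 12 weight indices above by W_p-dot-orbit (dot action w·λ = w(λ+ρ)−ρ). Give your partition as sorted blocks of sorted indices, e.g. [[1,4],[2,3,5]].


D_4 Cartan matrix, 4 simple roots permuted; ρ=(1,1,1,1).

Ā_29 reps of the 12 weights (D_4, coords as presented):

    [1] (4, 14, 4, 3)
    [2] (9, 6, 1, 1)
    [3] (6, 3, 12, 3)
    [4] (1, 7, 9, 5)
    [5] (9, 6, 1, 1)
    [6] (9, 6, 1, 1)
    [7] (9, 6, 1, 1)
    [8] (9, 6, 1, 1)
    [9] (6, 3, 10, 2)
    [10] (6, 3, 10, 2)
    [11] (14, 5, 4, 0)
    [12] (4, 14, 4, 3)

Partition of {1..12} into 6 W_29-dot-orbits:

[[1, 12], [2, 5, 6, 7, 8], [3], [4], [9, 10], [11]]


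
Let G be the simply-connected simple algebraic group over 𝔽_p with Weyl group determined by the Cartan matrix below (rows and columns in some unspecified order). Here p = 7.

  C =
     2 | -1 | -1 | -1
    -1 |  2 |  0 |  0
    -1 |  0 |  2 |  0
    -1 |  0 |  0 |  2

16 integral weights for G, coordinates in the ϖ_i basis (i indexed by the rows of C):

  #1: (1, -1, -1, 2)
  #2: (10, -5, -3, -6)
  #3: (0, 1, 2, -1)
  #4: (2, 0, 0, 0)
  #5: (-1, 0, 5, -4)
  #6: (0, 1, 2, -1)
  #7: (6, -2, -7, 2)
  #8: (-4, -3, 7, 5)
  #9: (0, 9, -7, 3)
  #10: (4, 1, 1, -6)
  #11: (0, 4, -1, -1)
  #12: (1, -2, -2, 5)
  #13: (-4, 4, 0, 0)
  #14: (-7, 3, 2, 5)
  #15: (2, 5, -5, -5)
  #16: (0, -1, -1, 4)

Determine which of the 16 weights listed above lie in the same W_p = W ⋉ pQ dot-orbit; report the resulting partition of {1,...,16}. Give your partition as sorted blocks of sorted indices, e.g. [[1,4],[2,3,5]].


C ↔ D_4 under row/col permutation; |W(D_4)| = 192.

Ā_7 reps of the 16 weights (D_4, coords as presented):

  [1] (2, 0, 0, 3) · [2] (2, 0, 2, 1) · [3] (1, 2, 3, 0) · [4] (1, 1, 1, 1) · [5] (1, 2, 3, 0) · [6] (1, 2, 3, 0) · [7] (1, 2, 3, 0) · [8] (1, 1, 1, 1) · [9] (1, 1, 1, 1) · [10] (2, 0, 0, 3) · [11] (1, 5, 0, 0) · [12] (1, 0, 0, 5) · [13] (1, 1, 1, 1) · [14] (1, 2, 3, 0) · [15] (1, 1, 1, 1) · [16] (1, 0, 0, 5)

The 16 indices split into 6 linkage classes (same alcove rep ⇔ same W_7-dot-orbit):

[[1, 10], [2], [3, 5, 6, 7, 14], [4, 8, 9, 13, 15], [11], [12, 16]]


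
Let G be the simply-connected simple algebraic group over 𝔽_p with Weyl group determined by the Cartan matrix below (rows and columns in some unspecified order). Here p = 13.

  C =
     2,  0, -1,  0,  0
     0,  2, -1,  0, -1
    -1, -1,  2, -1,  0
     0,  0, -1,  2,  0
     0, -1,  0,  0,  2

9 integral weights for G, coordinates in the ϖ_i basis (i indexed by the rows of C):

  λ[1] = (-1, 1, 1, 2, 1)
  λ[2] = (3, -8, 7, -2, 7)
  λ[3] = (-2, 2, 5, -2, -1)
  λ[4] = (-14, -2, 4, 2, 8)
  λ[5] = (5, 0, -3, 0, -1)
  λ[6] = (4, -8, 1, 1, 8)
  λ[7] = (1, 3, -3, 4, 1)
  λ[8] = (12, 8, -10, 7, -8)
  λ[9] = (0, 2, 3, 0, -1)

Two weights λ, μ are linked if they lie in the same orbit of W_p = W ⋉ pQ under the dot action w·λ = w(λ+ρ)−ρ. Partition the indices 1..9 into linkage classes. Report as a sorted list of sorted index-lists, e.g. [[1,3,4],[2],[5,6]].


Cartan matrix: type D_5 (|W|=1920); un-permuting the 5 rows.

Folding the 9 weights λ_j+ρ into Ā_13 (reps in the given 5-coord order):

  λ_1+ρ ↦ (0, 2, 2, 3, 2);  λ_2+ρ ↦ (4, 0, 0, 1, 1);  λ_3+ρ ↦ (1, 0, 4, 1, 0);  λ_4+ρ ↦ (1, 0, 4, 1, 0);  λ_5+ρ ↦ (4, 0, 0, 1, 1);  λ_6+ρ ↦ (0, 2, 2, 3, 2);  λ_7+ρ ↦ (0, 2, 2, 3, 2);  λ_8+ρ ↦ (4, 0, 0, 1, 1);  λ_9+ρ ↦ (1, 0, 4, 1, 0)

Grouping the 9 weights by Ā_13-representative: 3 linkage classes.

[[1, 6, 7], [2, 5, 8], [3, 4, 9]]


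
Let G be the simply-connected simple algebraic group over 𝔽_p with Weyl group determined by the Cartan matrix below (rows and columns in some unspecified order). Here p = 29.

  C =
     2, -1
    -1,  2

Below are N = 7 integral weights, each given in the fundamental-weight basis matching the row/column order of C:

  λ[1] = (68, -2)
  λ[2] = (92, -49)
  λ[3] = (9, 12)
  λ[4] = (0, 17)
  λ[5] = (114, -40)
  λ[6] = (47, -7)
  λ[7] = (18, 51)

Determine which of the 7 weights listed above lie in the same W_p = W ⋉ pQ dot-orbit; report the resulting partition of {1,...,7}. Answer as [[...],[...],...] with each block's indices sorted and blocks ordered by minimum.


Root system A_2: the 2×2 matrix C matches after relabeling.

Folding the 7 weights λ_j+ρ into Ā_29 (reps in the given 2-coord order):

  λ_1+ρ ↦ (1, 18);  λ_2+ρ ↦ (10, 13);  λ_3+ρ ↦ (10, 13);  λ_4+ρ ↦ (1, 18);  λ_5+ρ ↦ (1, 18);  λ_6+ρ ↦ (10, 13);  λ_7+ρ ↦ (10, 13)

Linkage partition of the 7 weights (2 classes, p=29):

[[1, 4, 5], [2, 3, 6, 7]]


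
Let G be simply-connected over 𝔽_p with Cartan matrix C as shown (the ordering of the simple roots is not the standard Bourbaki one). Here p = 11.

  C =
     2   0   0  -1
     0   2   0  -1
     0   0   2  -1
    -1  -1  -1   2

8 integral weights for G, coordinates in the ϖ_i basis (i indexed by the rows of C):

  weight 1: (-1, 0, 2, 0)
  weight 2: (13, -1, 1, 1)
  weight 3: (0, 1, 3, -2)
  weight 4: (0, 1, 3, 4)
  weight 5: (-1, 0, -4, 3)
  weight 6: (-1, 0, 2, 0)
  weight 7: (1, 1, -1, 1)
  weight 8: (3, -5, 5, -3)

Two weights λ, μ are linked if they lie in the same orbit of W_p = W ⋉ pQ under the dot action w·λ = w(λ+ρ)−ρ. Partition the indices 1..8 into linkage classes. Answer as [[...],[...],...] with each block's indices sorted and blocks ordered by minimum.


Type D_4, rank 4, |W|=192; reorder rows/cols to standard.

Folding the 8 weights λ_j+ρ into Ā_11 (reps in the given 4-coord order):

  λ_1+ρ ↦ (0, 1, 3, 1) · λ_2+ρ ↦ (2, 2, 0, 2) · λ_3+ρ ↦ (0, 1, 3, 1) · λ_4+ρ ↦ (0, 1, 3, 1) · λ_5+ρ ↦ (0, 1, 3, 1) · λ_6+ρ ↦ (0, 1, 3, 1) · λ_7+ρ ↦ (2, 2, 0, 2) · λ_8+ρ ↦ (2, 2, 0, 2)

2 distinct reps among the 8 weights ⇒ 2 W_11-linkage classes:

[[1, 3, 4, 5, 6], [2, 7, 8]]


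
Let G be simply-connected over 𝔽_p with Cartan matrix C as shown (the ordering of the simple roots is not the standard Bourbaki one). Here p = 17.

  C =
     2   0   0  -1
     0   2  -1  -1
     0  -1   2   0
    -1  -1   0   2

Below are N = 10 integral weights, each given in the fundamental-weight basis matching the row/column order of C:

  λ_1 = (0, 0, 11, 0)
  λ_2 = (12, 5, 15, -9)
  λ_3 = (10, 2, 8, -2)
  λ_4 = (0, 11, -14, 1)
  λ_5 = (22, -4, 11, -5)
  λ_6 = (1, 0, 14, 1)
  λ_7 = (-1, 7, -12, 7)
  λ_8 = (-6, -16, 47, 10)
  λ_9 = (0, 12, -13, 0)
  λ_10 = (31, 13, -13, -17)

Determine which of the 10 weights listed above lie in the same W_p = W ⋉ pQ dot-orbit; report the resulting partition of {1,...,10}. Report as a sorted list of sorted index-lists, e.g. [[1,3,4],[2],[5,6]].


Dynkin diagram of C (from the 6 off-diagonal −1 entries): A_4.

Each λ_j+ρ reduced to Ā_17; 4-tuples below use C's row order:

    1: (1, 1, 12, 1)
    2: (5, 2, 4, 1)
    3: (5, 2, 4, 1)
    4: (1, 1, 12, 1)
    5: (5, 2, 4, 1)
    6: (1, 1, 12, 1)
    7: (0, 3, 8, 5)
    8: (5, 2, 4, 1)
    9: (1, 1, 12, 1)
    10: (1, 1, 12, 1)

The 10 indices split into 3 linkage classes (same alcove rep ⇔ same W_17-dot-orbit):

[[1, 4, 6, 9, 10], [2, 3, 5, 8], [7]]


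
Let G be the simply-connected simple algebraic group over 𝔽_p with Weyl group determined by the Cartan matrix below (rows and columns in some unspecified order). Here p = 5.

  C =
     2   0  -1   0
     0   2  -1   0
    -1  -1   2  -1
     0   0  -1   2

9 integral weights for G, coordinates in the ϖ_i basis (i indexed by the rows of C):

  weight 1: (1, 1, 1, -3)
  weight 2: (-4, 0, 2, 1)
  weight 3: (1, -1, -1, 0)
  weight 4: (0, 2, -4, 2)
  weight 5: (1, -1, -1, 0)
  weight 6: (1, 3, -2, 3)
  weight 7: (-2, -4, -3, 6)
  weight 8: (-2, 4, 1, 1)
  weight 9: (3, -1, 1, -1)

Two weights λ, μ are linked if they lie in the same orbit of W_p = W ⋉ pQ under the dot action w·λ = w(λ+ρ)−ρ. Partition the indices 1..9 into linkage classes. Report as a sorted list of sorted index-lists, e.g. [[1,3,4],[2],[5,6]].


C ↔ D_4 under row/col permutation; |W(D_4)| = 192.

Ā_5 reps of the 9 weights (D_4, coords as presented):

  [1] (1, 1, 1, 1) · [2] (2, 0, 1, 1) · [3] (2, 0, 0, 1) · [4] (2, 0, 1, 0) · [5] (2, 0, 0, 1) · [6] (2, 0, 1, 0) · [7] (2, 0, 1, 0) · [8] (2, 0, 1, 1) · [9] (2, 0, 1, 0)

Grouping the 9 weights by Ā_5-representative: 4 linkage classes.

[[1], [2, 8], [3, 5], [4, 6, 7, 9]]


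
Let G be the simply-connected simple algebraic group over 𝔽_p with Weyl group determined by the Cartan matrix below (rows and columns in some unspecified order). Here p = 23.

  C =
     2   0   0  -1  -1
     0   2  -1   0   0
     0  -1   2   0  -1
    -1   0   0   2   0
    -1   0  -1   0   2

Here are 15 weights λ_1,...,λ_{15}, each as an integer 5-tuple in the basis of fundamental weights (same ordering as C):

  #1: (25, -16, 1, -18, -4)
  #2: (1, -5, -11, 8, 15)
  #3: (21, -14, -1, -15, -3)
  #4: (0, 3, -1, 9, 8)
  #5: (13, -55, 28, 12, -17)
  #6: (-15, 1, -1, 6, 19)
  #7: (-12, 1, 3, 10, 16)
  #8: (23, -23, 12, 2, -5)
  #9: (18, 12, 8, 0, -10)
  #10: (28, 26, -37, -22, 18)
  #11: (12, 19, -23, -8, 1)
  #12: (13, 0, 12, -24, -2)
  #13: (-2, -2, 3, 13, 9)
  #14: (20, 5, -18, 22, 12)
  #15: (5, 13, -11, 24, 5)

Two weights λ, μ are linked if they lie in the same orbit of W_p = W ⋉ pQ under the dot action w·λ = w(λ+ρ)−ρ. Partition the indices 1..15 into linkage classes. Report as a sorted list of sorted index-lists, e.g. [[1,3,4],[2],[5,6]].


Cartan matrix: type A_5 (|W|=720); un-permuting the 5 rows.

Ā_23 reps of the 15 weights (A_5, coords as presented):

  [1] (7, 2, 0, 7, 6)
  [2] (2, 6, 4, 5, 2)
  [3] (7, 2, 0, 7, 6)
  [4] (1, 3, 0, 9, 9)
  [5] (2, 6, 4, 5, 2)
  [6] (7, 2, 0, 7, 6)
  [7] (11, 2, 4, 0, 6)
  [8] (1, 3, 0, 9, 9)
  [9] (1, 3, 0, 9, 9)
  [10] (2, 6, 4, 5, 2)
  [11] (7, 2, 0, 7, 6)
  [12] (1, 3, 0, 9, 9)
  [13] (1, 3, 0, 9, 9)
  [14] (11, 2, 4, 0, 6)
  [15] (2, 6, 4, 5, 2)

Grouping the 15 weights by Ā_23-representative: 4 linkage classes.

[[1, 3, 6, 11], [2, 5, 10, 15], [4, 8, 9, 12, 13], [7, 14]]


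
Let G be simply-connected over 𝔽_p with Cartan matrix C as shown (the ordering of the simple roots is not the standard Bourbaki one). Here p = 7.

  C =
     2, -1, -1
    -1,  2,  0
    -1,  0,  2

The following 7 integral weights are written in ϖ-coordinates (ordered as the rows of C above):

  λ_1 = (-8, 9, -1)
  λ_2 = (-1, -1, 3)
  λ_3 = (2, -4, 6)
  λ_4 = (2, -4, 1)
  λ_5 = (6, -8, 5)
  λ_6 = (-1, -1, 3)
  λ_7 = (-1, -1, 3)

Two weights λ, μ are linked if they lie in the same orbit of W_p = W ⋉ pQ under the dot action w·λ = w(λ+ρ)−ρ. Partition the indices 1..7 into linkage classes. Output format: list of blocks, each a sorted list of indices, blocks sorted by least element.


C ↔ A_3 under row/col permutation; |W(A_3)| = 24.

Folding the 7 weights λ_j+ρ into Ā_7 (reps in the given 3-coord order):

  1: (0, 0, 4)
  2: (0, 0, 4)
  3: (0, 0, 4)
  4: (0, 3, 2)
  5: (0, 1, 0)
  6: (0, 0, 4)
  7: (0, 0, 4)

3 distinct reps among the 7 weights ⇒ 3 W_7-linkage classes:

[[1, 2, 3, 6, 7], [4], [5]]


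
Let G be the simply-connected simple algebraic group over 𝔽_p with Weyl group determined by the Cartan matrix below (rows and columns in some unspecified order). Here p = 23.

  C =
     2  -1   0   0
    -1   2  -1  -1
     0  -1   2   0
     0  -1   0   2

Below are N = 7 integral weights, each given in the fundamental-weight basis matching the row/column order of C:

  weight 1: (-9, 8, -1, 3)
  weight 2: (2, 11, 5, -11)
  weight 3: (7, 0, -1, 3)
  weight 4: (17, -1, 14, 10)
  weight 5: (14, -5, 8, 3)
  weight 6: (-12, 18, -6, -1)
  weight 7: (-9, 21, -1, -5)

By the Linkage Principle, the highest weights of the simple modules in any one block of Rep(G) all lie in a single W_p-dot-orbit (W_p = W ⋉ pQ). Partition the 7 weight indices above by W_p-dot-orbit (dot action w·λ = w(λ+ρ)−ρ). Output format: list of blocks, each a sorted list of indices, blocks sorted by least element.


Type D_4, rank 4, |W|=192; reorder rows/cols to standard.

Ā_23 reps of the 7 weights (D_4, coords as presented):

  λ_1 → (8, 1, 0, 4) · λ_2 → (3, 2, 6, 10) · λ_3 → (8, 1, 0, 4) · λ_4 → (3, 2, 6, 10) · λ_5 → (11, 3, 5, 0) · λ_6 → (11, 3, 5, 0) · λ_7 → (8, 1, 0, 4)

3 distinct reps among the 7 weights ⇒ 3 W_23-linkage classes:

[[1, 3, 7], [2, 4], [5, 6]]


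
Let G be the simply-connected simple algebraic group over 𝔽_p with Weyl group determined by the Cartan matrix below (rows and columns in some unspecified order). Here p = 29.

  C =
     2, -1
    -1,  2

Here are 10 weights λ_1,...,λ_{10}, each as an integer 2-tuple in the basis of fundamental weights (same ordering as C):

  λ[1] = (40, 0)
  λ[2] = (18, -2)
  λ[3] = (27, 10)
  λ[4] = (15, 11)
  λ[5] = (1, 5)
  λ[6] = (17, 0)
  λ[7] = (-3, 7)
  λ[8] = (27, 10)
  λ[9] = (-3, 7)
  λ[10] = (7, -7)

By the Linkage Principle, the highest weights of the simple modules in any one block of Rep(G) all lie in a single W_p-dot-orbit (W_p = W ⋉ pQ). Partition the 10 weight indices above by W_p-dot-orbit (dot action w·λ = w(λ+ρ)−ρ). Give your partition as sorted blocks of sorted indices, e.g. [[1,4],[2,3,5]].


Dynkin diagram of C (from the 2 off-diagonal −1 entries): A_2.

W_29-reps of the 10 weights in Ā_29 (same 2-coord order as C):

  [1] (16, 12)
  [2] (18, 1)
  [3] (18, 1)
  [4] (16, 12)
  [5] (2, 6)
  [6] (18, 1)
  [7] (2, 6)
  [8] (18, 1)
  [9] (2, 6)
  [10] (2, 6)

3 distinct reps among the 10 weights ⇒ 3 W_29-linkage classes:

[[1, 4], [2, 3, 6, 8], [5, 7, 9, 10]]


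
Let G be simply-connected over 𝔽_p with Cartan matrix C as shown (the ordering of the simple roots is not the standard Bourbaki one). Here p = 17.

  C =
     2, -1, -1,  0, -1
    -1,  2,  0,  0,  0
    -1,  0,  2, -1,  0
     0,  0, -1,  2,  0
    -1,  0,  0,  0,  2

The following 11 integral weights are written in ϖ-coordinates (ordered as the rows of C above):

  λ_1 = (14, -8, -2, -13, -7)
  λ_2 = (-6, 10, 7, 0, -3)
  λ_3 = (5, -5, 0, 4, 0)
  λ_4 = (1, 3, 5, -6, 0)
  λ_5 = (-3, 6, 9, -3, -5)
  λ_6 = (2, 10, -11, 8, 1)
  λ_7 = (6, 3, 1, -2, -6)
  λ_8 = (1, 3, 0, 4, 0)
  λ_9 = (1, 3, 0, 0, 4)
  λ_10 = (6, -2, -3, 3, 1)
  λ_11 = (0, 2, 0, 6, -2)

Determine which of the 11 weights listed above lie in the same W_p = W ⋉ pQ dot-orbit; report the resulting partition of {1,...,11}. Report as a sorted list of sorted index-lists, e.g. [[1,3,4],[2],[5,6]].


C ↔ D_5 under row/col permutation; |W(D_5)| = 1920.

λ_j+ρ reflected into Ā_17 (⟨·,θ^∨⟩≤17); 5-tuples as given:

  [1] (2, 4, 1, 1, 5) · [2] (2, 4, 1, 1, 5) · [3] (2, 4, 1, 5, 1) · [4] (2, 4, 1, 5, 1) · [5] (4, 1, 2, 2, 2) · [6] (2, 4, 1, 1, 5) · [7] (2, 4, 1, 1, 5) · [8] (2, 4, 1, 5, 1) · [9] (2, 4, 1, 1, 5) · [10] (4, 1, 2, 2, 2) · [11] (0, 3, 1, 7, 1)

Linkage partition of the 11 weights (4 classes, p=17):

[[1, 2, 6, 7, 9], [3, 4, 8], [5, 10], [11]]


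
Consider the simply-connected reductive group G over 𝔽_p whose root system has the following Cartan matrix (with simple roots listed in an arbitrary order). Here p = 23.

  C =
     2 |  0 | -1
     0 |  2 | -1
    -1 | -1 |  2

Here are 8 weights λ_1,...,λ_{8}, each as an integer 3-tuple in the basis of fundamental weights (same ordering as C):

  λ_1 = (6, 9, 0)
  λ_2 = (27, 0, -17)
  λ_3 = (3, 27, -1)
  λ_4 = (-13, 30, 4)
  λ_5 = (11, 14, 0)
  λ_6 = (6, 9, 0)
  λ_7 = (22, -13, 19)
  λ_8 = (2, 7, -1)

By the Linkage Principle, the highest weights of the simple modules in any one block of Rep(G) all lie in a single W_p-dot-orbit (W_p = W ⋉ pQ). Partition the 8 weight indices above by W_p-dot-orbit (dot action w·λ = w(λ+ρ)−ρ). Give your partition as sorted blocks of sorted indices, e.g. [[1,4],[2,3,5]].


Type A_3, rank 3, |W|=24; reorder rows/cols to standard.

W_23-reps of the 8 weights in Ā_23 (same 3-coord order as C):

    λ_1 → (7, 10, 1)
    λ_2 → (7, 10, 1)
    λ_3 → (0, 14, 5)
    λ_4 → (7, 10, 1)
    λ_5 → (7, 10, 1)
    λ_6 → (7, 10, 1)
    λ_7 → (3, 8, 0)
    λ_8 → (3, 8, 0)

3 distinct reps among the 8 weights ⇒ 3 W_23-linkage classes:

[[1, 2, 4, 5, 6], [3], [7, 8]]


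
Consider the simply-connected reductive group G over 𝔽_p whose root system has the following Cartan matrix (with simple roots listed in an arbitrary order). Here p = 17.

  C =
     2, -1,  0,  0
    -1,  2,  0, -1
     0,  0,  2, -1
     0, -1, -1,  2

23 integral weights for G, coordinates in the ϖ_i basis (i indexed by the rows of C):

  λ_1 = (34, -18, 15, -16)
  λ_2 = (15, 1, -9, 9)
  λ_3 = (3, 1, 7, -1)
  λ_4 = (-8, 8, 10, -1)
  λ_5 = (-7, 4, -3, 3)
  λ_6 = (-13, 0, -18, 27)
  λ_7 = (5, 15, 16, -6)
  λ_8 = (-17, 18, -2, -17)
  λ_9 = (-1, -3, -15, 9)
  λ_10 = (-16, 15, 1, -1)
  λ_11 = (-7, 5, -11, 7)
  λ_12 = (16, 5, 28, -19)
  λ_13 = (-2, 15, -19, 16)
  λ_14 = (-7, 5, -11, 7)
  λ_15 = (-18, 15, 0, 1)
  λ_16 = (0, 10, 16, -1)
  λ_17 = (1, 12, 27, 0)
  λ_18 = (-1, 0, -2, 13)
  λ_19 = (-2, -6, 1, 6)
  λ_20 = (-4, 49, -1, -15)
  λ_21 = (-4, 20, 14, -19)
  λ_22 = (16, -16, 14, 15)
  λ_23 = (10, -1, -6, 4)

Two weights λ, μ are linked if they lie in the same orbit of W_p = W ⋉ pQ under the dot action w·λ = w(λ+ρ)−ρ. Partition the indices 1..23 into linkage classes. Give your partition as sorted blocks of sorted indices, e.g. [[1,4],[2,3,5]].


Cartan matrix: type A_4 (|W|=120); un-permuting the 4 rows.

λ_j+ρ reflected into Ā_17 (⟨·,θ^∨⟩≤17); 4-tuples as given:

  1: (14, 1, 1, 0);  2: (5, 1, 2, 1);  3: (4, 2, 8, 0);  4: (4, 2, 8, 0);  5: (5, 1, 2, 1);  6: (11, 0, 5, 0);  7: (11, 0, 5, 0);  8: (0, 1, 1, 13);  9: (4, 2, 8, 0);  10: (14, 1, 1, 0);  11: (4, 2, 8, 0);  12: (11, 0, 5, 0);  13: (14, 1, 1, 0);  14: (4, 2, 8, 0);  15: (14, 1, 1, 0);  16: (11, 0, 5, 0);  17: (5, 1, 2, 1);  18: (0, 1, 1, 13);  19: (5, 1, 2, 1);  20: (0, 1, 1, 13);  21: (0, 1, 1, 13);  22: (14, 1, 1, 0);  23: (11, 0, 5, 0)

5 distinct reps among the 23 weights ⇒ 5 W_17-linkage classes:

[[1, 10, 13, 15, 22], [2, 5, 17, 19], [3, 4, 9, 11, 14], [6, 7, 12, 16, 23], [8, 18, 20, 21]]


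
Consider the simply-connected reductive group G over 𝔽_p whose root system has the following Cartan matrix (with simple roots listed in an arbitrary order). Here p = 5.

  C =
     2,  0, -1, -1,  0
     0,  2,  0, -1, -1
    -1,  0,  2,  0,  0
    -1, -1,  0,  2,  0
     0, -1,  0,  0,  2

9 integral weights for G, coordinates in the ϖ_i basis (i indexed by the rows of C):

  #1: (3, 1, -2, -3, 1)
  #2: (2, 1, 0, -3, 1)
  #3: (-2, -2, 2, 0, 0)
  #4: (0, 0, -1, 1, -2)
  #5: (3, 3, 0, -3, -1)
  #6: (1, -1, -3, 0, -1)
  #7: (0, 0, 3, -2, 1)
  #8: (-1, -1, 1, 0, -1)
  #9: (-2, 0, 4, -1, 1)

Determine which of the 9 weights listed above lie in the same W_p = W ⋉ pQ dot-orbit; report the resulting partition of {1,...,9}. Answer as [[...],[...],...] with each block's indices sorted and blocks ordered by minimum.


Type A_5, rank 5, |W|=720; reorder rows/cols to standard.

Each λ_j+ρ reduced to Ā_5; 5-tuples below use C's row order:

  1: (1, 0, 0, 2, 1);  2: (1, 0, 0, 2, 1);  3: (0, 0, 2, 1, 0);  4: (1, 0, 0, 2, 1);  5: (1, 0, 0, 2, 1);  6: (0, 0, 2, 1, 0);  7: (0, 0, 2, 1, 0);  8: (0, 0, 2, 1, 0);  9: (0, 0, 2, 1, 0)

Grouping the 9 weights by Ā_5-representative: 2 linkage classes.

[[1, 2, 4, 5], [3, 6, 7, 8, 9]]


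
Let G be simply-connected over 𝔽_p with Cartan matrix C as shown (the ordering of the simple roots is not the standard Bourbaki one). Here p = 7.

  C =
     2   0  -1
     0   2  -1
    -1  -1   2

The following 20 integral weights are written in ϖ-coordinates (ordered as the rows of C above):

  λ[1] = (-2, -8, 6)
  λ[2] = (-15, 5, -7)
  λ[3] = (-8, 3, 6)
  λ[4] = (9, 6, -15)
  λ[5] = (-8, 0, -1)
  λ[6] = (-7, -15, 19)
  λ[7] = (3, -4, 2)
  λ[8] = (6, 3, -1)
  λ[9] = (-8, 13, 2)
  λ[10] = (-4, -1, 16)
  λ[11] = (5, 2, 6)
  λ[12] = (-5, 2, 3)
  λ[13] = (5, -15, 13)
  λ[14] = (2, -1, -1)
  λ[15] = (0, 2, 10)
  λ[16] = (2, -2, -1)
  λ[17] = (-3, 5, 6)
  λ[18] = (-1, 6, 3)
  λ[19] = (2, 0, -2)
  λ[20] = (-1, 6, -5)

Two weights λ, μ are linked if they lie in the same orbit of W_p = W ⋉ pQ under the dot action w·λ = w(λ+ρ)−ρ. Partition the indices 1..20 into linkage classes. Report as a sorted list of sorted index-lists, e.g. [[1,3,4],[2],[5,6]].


Dynkin diagram of C (from the 4 off-diagonal −1 entries): A_3.

Ā_7 reps of the 20 weights (A_3, coords as presented):

  1: (0, 6, 1);  2: (0, 6, 1);  3: (3, 0, 0);  4: (3, 0, 0);  5: (0, 6, 1);  6: (0, 6, 1);  7: (4, 3, 0);  8: (3, 0, 0);  9: (4, 3, 0);  10: (3, 0, 0);  11: (1, 4, 2);  12: (4, 3, 0);  13: (0, 6, 1);  14: (3, 0, 0);  15: (2, 0, 1);  16: (2, 0, 1);  17: (4, 0, 1);  18: (4, 3, 0);  19: (2, 0, 1);  20: (4, 3, 0)

Grouping the 20 weights by Ā_7-representative: 6 linkage classes.

[[1, 2, 5, 6, 13], [3, 4, 8, 10, 14], [7, 9, 12, 18, 20], [11], [15, 16, 19], [17]]


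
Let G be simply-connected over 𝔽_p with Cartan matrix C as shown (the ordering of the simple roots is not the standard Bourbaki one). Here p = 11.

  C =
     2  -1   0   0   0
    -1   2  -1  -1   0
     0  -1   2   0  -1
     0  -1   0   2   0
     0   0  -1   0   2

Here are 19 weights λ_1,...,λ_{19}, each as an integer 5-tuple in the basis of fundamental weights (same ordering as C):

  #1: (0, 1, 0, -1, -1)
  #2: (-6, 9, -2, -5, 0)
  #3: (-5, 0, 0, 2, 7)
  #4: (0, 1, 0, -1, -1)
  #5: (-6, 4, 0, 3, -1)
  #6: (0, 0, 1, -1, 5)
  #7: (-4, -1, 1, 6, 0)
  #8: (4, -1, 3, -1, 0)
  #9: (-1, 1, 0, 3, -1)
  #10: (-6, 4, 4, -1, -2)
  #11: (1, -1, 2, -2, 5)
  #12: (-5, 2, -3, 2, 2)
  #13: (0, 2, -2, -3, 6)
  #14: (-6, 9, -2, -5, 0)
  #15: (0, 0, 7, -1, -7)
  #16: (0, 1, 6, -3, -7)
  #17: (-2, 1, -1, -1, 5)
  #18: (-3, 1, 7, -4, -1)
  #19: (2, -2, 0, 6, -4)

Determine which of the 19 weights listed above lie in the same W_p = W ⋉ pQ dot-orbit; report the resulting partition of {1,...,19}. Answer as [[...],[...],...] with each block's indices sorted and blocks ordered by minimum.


Dynkin diagram of C (from the 8 off-diagonal −1 entries): D_5.

Each λ_j+ρ reduced to Ā_11; 5-tuples below use C's row order:

  1: (1, 2, 1, 0, 0);  2: (5, 0, 1, 4, 0);  3: (1, 1, 0, 0, 6);  4: (1, 2, 1, 0, 0);  5: (5, 0, 1, 4, 0);  6: (1, 1, 0, 0, 6);  7: (0, 2, 1, 4, 0);  8: (5, 0, 1, 0, 1);  9: (0, 2, 1, 4, 0);  10: (5, 0, 1, 0, 1);  11: (1, 1, 0, 0, 6);  12: (1, 2, 1, 0, 0);  13: (1, 0, 1, 2, 6);  14: (5, 0, 1, 4, 0);  15: (1, 1, 0, 0, 6);  16: (1, 0, 1, 2, 6);  17: (1, 1, 0, 0, 6);  18: (1, 2, 1, 0, 0);  19: (0, 2, 1, 4, 0)

Linkage partition of the 19 weights (6 classes, p=11):

[[1, 4, 12, 18], [2, 5, 14], [3, 6, 11, 15, 17], [7, 9, 19], [8, 10], [13, 16]]


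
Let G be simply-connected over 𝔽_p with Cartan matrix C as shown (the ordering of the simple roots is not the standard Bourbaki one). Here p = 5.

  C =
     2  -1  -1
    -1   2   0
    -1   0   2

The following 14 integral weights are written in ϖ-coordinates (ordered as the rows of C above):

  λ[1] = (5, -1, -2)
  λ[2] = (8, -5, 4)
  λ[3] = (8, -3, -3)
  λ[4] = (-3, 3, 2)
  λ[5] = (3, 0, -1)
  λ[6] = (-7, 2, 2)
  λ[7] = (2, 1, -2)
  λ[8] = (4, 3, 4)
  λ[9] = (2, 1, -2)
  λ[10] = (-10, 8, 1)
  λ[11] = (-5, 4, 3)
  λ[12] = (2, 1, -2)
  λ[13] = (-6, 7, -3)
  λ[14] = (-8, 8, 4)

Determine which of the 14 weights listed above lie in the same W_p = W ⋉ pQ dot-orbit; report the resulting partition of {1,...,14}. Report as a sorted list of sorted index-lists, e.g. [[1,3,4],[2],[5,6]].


Type A_3, rank 3, |W|=24; reorder rows/cols to standard.

λ_j+ρ reflected into Ā_5 (⟨·,θ^∨⟩≤5); 3-tuples as given:

  λ_1 → (4, 1, 0) · λ_2 → (4, 1, 0) · λ_3 → (1, 2, 2) · λ_4 → (2, 2, 1) · λ_5 → (4, 1, 0) · λ_6 → (0, 2, 2) · λ_7 → (2, 2, 1) · λ_8 → (4, 1, 0) · λ_9 → (2, 2, 1) · λ_10 → (2, 2, 1) · λ_11 → (4, 1, 0) · λ_12 → (2, 2, 1) · λ_13 → (0, 2, 2) · λ_14 → (1, 2, 2)

The 14 indices split into 4 linkage classes (same alcove rep ⇔ same W_5-dot-orbit):

[[1, 2, 5, 8, 11], [3, 14], [4, 7, 9, 10, 12], [6, 13]]


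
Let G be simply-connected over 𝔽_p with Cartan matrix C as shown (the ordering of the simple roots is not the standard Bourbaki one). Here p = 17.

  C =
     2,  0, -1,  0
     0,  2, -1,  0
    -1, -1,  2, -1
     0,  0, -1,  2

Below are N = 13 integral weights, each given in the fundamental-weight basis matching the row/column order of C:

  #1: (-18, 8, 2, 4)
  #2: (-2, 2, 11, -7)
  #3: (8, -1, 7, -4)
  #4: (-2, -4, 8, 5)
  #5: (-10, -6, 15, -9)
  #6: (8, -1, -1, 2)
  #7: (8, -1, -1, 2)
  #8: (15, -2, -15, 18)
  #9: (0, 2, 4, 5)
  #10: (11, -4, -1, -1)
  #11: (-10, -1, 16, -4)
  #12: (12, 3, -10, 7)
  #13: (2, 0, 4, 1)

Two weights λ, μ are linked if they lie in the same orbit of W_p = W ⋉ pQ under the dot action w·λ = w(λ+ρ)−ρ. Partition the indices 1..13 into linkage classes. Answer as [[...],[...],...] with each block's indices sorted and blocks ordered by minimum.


C ↔ D_4 under row/col permutation; |W(D_4)| = 192.

Folding the 13 weights λ_j+ρ into Ā_17 (reps in the given 4-coord order):

  λ_1 → (3, 5, 0, 9) · λ_2 → (1, 3, 2, 6) · λ_3 → (9, 0, 0, 3) · λ_4 → (1, 3, 2, 6) · λ_5 → (3, 1, 5, 2) · λ_6 → (9, 0, 0, 3) · λ_7 → (9, 0, 0, 3) · λ_8 → (2, 11, 1, 1) · λ_9 → (1, 3, 2, 6) · λ_10 → (9, 0, 0, 3) · λ_11 → (9, 0, 0, 3) · λ_12 → (4, 5, 3, 1) · λ_13 → (3, 1, 5, 2)

These 13 weights hit 6 W_17-dot-orbits; sizes (1, 3, 5, 2, 1, 1):

[[1], [2, 4, 9], [3, 6, 7, 10, 11], [5, 13], [8], [12]]


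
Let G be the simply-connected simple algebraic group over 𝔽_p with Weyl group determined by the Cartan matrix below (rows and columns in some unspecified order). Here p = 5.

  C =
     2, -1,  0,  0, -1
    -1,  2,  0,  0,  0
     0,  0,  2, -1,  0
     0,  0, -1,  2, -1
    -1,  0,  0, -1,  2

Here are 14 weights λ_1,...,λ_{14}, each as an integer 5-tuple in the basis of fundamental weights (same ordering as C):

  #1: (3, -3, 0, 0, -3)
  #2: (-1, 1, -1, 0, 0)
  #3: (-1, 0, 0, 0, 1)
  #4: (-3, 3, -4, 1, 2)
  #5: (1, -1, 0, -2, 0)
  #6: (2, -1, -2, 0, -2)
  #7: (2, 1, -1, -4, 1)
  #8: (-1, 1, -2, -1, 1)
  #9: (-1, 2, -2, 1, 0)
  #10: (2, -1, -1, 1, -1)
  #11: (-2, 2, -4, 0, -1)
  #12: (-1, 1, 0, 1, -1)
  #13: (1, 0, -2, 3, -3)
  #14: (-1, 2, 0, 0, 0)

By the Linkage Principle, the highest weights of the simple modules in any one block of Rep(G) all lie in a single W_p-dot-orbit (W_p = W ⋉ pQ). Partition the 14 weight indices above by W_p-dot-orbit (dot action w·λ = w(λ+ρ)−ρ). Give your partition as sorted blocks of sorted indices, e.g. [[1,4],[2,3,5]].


Cartan matrix: type A_5 (|W|=720); un-permuting the 5 rows.

Alcove-folded reps (p=5, 14 weights, presented ϖ-order):

  λ_1 → (0, 2, 0, 1, 1)
  λ_2 → (0, 2, 0, 1, 1)
  λ_3 → (0, 1, 1, 1, 2)
  λ_4 → (2, 0, 0, 1, 0)
  λ_5 → (2, 0, 0, 1, 0)
  λ_6 → (2, 0, 0, 1, 0)
  λ_7 → (2, 0, 0, 1, 0)
  λ_8 → (0, 2, 0, 1, 1)
  λ_9 → (0, 2, 0, 1, 1)
  λ_10 → (3, 0, 0, 2, 0)
  λ_11 → (2, 0, 0, 1, 0)
  λ_12 → (0, 2, 1, 2, 0)
  λ_13 → (0, 1, 1, 1, 2)
  λ_14 → (0, 2, 0, 1, 1)

These 14 weights hit 5 W_5-dot-orbits; sizes (5, 2, 5, 1, 1):

[[1, 2, 8, 9, 14], [3, 13], [4, 5, 6, 7, 11], [10], [12]]


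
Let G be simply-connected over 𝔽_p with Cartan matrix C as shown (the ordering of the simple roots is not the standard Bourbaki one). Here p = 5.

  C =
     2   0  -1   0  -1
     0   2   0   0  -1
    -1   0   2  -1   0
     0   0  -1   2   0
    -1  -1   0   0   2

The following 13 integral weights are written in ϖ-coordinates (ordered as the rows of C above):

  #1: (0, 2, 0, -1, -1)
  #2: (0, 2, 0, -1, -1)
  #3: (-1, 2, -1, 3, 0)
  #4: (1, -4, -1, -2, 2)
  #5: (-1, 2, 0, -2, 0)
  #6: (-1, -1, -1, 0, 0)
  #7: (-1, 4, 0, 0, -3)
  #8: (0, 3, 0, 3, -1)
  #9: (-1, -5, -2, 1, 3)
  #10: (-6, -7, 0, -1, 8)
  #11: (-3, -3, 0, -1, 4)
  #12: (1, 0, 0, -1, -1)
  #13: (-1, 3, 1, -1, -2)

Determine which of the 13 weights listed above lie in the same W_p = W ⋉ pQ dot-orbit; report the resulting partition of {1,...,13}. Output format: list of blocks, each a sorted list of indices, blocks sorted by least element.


C ↔ A_5 under row/col permutation; |W(A_5)| = 720.

Ā_5 reps of the 13 weights (A_5, coords as presented):

  [1] (1, 3, 1, 0, 0);  [2] (1, 3, 1, 0, 0);  [3] (0, 0, 0, 1, 1);  [4] (1, 3, 1, 0, 0);  [5] (0, 3, 0, 1, 1);  [6] (0, 0, 0, 1, 1);  [7] (1, 3, 1, 0, 0);  [8] (0, 0, 0, 1, 1);  [9] (0, 3, 0, 1, 1);  [10] (0, 0, 0, 1, 1);  [11] (1, 2, 0, 1, 1);  [12] (2, 1, 1, 0, 0);  [13] (1, 3, 1, 0, 0)

Linkage partition of the 13 weights (5 classes, p=5):

[[1, 2, 4, 7, 13], [3, 6, 8, 10], [5, 9], [11], [12]]


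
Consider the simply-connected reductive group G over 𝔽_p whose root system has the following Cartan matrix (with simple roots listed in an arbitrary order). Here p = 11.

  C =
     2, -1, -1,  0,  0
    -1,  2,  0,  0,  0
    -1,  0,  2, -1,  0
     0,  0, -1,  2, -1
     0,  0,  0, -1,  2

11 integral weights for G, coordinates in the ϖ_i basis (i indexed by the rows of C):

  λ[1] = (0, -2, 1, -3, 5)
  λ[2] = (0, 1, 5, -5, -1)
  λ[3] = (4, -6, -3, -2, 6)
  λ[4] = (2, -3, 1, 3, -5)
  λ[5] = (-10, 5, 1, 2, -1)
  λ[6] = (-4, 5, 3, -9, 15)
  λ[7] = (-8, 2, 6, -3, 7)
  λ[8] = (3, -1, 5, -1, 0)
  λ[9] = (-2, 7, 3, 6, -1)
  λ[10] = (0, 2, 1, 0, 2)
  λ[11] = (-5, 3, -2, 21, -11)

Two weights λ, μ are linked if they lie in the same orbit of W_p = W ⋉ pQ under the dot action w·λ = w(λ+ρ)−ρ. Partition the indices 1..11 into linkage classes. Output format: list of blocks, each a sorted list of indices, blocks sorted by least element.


Root system A_5: the 5×5 matrix C matches after relabeling.

W_11-reps of the 11 weights in Ā_11 (same 5-coord order as C):

  λ_1+ρ ↦ (0, 1, 0, 2, 4) · λ_2+ρ ↦ (1, 2, 2, 0, 4) · λ_3+ρ ↦ (1, 2, 2, 0, 4) · λ_4+ρ ↦ (1, 2, 2, 0, 4) · λ_5+ρ ↦ (1, 2, 2, 0, 4) · λ_6+ρ ↦ (1, 3, 2, 1, 3) · λ_7+ρ ↦ (1, 2, 2, 0, 4) · λ_8+ρ ↦ (4, 0, 6, 0, 1) · λ_9+ρ ↦ (1, 0, 3, 0, 7) · λ_10+ρ ↦ (1, 3, 2, 1, 3) · λ_11+ρ ↦ (4, 0, 6, 0, 1)

Grouping the 11 weights by Ā_11-representative: 5 linkage classes.

[[1], [2, 3, 4, 5, 7], [6, 10], [8, 11], [9]]


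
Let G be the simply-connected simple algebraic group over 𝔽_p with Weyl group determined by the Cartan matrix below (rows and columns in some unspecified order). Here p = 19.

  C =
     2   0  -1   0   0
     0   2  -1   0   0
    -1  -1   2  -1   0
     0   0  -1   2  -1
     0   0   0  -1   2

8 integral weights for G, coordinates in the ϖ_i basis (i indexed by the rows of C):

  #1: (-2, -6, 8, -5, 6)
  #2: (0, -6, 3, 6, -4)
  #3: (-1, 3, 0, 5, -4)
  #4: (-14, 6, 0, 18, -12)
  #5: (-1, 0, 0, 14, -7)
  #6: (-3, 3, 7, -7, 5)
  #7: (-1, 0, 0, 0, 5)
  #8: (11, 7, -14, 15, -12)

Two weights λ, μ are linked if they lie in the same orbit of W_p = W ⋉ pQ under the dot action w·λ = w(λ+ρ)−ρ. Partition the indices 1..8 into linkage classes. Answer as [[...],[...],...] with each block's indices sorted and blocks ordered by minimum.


C ↔ D_5 under row/col permutation; |W(D_5)| = 1920.

Each λ_j+ρ reduced to Ā_19; 5-tuples below use C's row order:

    λ_1+ρ ↦ (0, 4, 1, 3, 3)
    λ_2+ρ ↦ (0, 4, 1, 3, 3)
    λ_3+ρ ↦ (0, 4, 1, 3, 3)
    λ_4+ρ ↦ (0, 4, 1, 3, 3)
    λ_5+ρ ↦ (0, 1, 1, 1, 6)
    λ_6+ρ ↦ (2, 4, 0, 6, 0)
    λ_7+ρ ↦ (0, 1, 1, 1, 6)
    λ_8+ρ ↦ (0, 4, 1, 3, 3)

The 8 indices split into 3 linkage classes (same alcove rep ⇔ same W_19-dot-orbit):

[[1, 2, 3, 4, 8], [5, 7], [6]]


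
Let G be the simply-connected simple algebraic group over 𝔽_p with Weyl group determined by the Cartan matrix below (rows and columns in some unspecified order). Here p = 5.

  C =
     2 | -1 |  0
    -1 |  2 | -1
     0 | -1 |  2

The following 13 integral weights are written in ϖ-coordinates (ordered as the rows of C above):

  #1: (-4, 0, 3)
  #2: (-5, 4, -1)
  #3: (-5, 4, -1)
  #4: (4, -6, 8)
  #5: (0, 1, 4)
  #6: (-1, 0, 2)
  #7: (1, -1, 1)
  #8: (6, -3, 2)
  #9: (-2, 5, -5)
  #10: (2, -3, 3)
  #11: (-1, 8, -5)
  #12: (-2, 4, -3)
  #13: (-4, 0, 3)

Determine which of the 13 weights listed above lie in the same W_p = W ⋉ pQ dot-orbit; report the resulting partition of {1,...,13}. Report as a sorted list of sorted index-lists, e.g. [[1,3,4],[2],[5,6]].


C ↔ A_3 under row/col permutation; |W(A_3)| = 24.

Folding the 13 weights λ_j+ρ into Ā_5 (reps in the given 3-coord order):

  [1] (1, 2, 2) · [2] (4, 1, 0) · [3] (4, 1, 0) · [4] (4, 1, 0) · [5] (2, 0, 2) · [6] (0, 1, 3) · [7] (2, 0, 2) · [8] (2, 0, 2) · [9] (0, 1, 3) · [10] (1, 2, 2) · [11] (4, 1, 0) · [12] (1, 2, 2) · [13] (1, 2, 2)

Grouping the 13 weights by Ā_5-representative: 4 linkage classes.

[[1, 10, 12, 13], [2, 3, 4, 11], [5, 7, 8], [6, 9]]


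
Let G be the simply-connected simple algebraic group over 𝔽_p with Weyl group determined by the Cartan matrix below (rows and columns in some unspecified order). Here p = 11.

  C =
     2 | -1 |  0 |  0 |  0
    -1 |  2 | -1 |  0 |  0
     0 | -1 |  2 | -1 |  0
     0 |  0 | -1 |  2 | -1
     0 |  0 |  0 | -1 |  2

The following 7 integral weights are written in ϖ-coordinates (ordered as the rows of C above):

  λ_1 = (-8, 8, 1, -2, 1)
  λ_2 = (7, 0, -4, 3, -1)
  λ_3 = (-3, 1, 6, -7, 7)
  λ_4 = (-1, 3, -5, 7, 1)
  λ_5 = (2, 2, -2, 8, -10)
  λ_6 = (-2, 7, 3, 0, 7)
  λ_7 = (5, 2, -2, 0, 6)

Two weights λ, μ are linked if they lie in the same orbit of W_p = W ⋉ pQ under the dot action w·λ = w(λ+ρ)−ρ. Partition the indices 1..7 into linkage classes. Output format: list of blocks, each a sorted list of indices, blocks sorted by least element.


C ↔ A_5 under row/col permutation; |W(A_5)| = 720.

λ_j+ρ reflected into Ā_11 (⟨·,θ^∨⟩≤11); 5-tuples as given:

  [1] (6, 2, 1, 1, 0);  [2] (6, 2, 1, 1, 0);  [3] (2, 0, 1, 6, 2);  [4] (0, 0, 4, 4, 2);  [5] (0, 2, 0, 1, 5);  [6] (6, 2, 1, 1, 0);  [7] (1, 2, 1, 0, 2)

These 7 weights hit 5 W_11-dot-orbits; sizes (3, 1, 1, 1, 1):

[[1, 2, 6], [3], [4], [5], [7]]


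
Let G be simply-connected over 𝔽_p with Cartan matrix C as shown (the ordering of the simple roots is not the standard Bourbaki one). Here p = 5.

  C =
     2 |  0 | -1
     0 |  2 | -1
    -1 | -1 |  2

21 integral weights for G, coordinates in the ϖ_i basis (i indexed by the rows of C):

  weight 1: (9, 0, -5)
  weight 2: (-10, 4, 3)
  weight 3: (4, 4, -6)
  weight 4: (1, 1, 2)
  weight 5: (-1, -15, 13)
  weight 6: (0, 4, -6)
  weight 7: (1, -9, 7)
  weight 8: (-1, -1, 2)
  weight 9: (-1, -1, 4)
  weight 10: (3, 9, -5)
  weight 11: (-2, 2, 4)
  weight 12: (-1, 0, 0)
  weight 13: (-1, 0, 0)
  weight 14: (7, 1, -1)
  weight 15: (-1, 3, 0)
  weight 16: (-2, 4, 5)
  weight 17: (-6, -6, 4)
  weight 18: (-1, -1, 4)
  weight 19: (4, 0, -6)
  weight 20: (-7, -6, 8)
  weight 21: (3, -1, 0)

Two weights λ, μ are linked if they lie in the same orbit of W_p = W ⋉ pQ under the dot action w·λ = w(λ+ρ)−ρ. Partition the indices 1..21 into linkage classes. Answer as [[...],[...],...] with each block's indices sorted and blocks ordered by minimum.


Root system A_3: the 3×3 matrix C matches after relabeling.

Folding the 21 weights λ_j+ρ into Ā_5 (reps in the given 3-coord order):

    λ_1+ρ ↦ (0, 1, 1)
    λ_2+ρ ↦ (0, 4, 1)
    λ_3+ρ ↦ (0, 0, 5)
    λ_4+ρ ↦ (0, 0, 3)
    λ_5+ρ ↦ (4, 0, 1)
    λ_6+ρ ↦ (4, 0, 1)
    λ_7+ρ ↦ (0, 0, 3)
    λ_8+ρ ↦ (0, 0, 3)
    λ_9+ρ ↦ (0, 0, 5)
    λ_10+ρ ↦ (4, 0, 1)
    λ_11+ρ ↦ (2, 0, 2)
    λ_12+ρ ↦ (0, 1, 1)
    λ_13+ρ ↦ (0, 1, 1)
    λ_14+ρ ↦ (0, 0, 3)
    λ_15+ρ ↦ (0, 4, 1)
    λ_16+ρ ↦ (4, 0, 1)
    λ_17+ρ ↦ (0, 0, 5)
    λ_18+ρ ↦ (0, 0, 5)
    λ_19+ρ ↦ (0, 4, 1)
    λ_20+ρ ↦ (0, 1, 1)
    λ_21+ρ ↦ (4, 0, 1)

Partition of {1..21} into 6 W_5-dot-orbits:

[[1, 12, 13, 20], [2, 15, 19], [3, 9, 17, 18], [4, 7, 8, 14], [5, 6, 10, 16, 21], [11]]


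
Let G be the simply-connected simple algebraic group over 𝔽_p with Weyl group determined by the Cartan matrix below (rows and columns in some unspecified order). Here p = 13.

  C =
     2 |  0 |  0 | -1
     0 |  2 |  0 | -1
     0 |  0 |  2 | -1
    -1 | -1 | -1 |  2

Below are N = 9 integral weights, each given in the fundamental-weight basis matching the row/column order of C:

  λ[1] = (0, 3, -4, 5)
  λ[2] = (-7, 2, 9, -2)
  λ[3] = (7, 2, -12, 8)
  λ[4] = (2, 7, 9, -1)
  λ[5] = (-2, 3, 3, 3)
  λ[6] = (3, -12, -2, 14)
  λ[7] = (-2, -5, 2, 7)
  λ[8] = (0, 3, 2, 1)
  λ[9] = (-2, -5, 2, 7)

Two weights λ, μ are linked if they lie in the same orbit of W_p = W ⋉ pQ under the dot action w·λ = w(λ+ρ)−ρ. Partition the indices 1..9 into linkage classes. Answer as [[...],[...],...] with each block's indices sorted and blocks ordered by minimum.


D_4 Cartan matrix, 4 simple roots permuted; ρ=(1,1,1,1).

Alcove-folded reps (p=13, 9 weights, presented ϖ-order):

  λ_1 → (1, 4, 3, 2);  λ_2 → (1, 4, 3, 2);  λ_3 → (1, 4, 4, 1);  λ_4 → (5, 0, 2, 3);  λ_5 → (1, 4, 4, 1);  λ_6 → (1, 4, 4, 1);  λ_7 → (1, 4, 3, 2);  λ_8 → (1, 4, 3, 2);  λ_9 → (1, 4, 3, 2)

Linkage partition of the 9 weights (3 classes, p=13):

[[1, 2, 7, 8, 9], [3, 5, 6], [4]]
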